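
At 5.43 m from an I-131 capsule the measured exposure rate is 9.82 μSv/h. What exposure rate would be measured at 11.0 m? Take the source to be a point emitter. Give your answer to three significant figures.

Applying the 1/r² law, scaling from 5.43 m to 11.0 m:
9.82 × (5.43/11.0)² = 9.82 × 0.2437 = 2.393 μSv/h.

2.39 μSv/h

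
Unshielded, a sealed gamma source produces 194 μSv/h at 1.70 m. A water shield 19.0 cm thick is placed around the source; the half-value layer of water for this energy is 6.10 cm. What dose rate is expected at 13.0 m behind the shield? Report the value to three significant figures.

0.383 μSv/h

Distance alone: (1.70/13.0)² = 0.01710, so 194 × 0.01710 = 3.317 μSv/h.
Shield: 19.0/6.10 = 3.115 half-value layers → attenuation 2^(−3.115) = 0.1154.
Combined: 3.317 × 0.1154 = 0.3828 μSv/h.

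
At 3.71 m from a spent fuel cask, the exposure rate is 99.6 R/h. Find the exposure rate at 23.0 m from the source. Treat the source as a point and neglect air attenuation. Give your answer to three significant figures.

2.59 R/h

Since intensity falls as 1/r², the rate at 23.0 m is
99.6 × (3.71/23.0)² = 99.6 × 0.02602 = 2.592 R/h.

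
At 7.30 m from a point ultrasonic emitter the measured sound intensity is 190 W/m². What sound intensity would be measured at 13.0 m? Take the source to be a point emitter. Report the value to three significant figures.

59.9 W/m²

Since intensity falls as 1/r², scaling from 7.30 m to 13.0 m:
190 × (7.30/13.0)² = 190 × 0.3153 = 59.91 W/m².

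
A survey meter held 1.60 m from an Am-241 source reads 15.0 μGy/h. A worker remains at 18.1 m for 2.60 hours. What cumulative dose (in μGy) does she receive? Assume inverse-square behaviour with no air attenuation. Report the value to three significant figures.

0.305 μGy

Intensity scales as (d₁/d₂)², so rate at 18.1 m:
(1.60/18.1)² = 0.007814, so 15.0 × 0.007814 = 0.1172 μGy/h.
Dose = rate × time = 0.1172 μGy/h × 2.600 h = 0.3047 μGy.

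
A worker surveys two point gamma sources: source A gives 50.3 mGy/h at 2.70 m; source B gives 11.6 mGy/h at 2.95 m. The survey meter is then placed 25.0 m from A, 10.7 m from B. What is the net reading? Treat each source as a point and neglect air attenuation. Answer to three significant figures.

1.47 mGy/h

Each source contributes Iᵢ·(dᵢ/rᵢ)²; contributions add.
A: 50.3 × (2.70/25.0)² = 0.5867 mGy/h
B: 11.6 × (2.95/10.7)² = 0.8817 mGy/h
Total = 0.5867 + 0.8817 = 1.468 mGy/h.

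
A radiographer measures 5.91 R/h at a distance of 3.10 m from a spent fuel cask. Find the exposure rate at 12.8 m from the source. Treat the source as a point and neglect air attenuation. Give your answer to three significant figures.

0.347 R/h

By the inverse-square law, the rate at 12.8 m is
(3.10/12.8)² = 0.05865, so 5.91 × 0.05865 = 0.3466 R/h.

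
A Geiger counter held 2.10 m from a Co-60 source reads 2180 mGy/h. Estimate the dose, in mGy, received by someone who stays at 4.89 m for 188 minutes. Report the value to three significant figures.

1260 mGy

Applying the 1/r² law, rate at 4.89 m:
(2.10/4.89)² = 0.1844, so 2180 × 0.1844 = 402.0 mGy/h.
Dose = rate × time = 402.0 mGy/h × 3.133 h = 1259 mGy.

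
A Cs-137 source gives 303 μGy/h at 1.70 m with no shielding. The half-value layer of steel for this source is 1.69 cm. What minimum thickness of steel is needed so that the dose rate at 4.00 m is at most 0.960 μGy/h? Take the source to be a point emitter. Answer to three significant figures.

9.86 cm

At 4.00 m, distance alone gives (1.70/4.00)² = 0.1806, so 303 × 0.1806 = 54.72 μGy/h.
Further attenuation needed: 54.72/0.960 = 57.00.
n = log₂(57.00) = 5.833 half-value layers.
Thickness = 5.833 × 1.69 cm = 9.858 cm.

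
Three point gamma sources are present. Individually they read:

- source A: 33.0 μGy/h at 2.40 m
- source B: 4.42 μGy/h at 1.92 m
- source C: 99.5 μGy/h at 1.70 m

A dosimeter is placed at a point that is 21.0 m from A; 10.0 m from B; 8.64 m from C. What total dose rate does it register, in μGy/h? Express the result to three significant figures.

4.45 μGy/h

Each source contributes Iᵢ·(dᵢ/rᵢ)²; contributions add.
A: 33.0 × (2.40/21.0)² = 0.4310 μGy/h
B: 4.42 × (1.92/10.0)² = 0.1629 μGy/h
C: 99.5 × (1.70/8.64)² = 3.852 μGy/h
Total = 0.4310 + 0.1629 + 3.852 = 4.446 μGy/h.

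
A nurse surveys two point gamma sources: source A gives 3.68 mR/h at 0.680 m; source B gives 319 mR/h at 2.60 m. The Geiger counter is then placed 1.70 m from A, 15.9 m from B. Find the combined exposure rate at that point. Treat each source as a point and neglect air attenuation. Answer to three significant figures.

By superposition, sum each source's inverse-square contribution:
A: 3.68 × (0.680/1.70)² = 0.5888 mR/h
B: 319 × (2.60/15.9)² = 8.530 mR/h
Total = 0.5888 + 8.530 = 9.119 mR/h.

9.12 mR/h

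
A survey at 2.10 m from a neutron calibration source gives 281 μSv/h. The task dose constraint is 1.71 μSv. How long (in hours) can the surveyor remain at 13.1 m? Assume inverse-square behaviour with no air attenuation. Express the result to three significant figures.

0.237 h

Applying the 1/r² law, rate at 13.1 m:
281 × (2.10/13.1)² = 281 × 0.02570 = 7.222 μSv/h.
Stay time = 1.71 μSv ÷ 7.222 μSv/h = 0.2368 h.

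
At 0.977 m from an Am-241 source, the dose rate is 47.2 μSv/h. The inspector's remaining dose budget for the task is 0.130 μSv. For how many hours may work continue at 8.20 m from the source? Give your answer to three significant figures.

Since intensity falls as 1/r², rate at 8.20 m:
47.2 × (0.977/8.20)² = 47.2 × 0.01420 = 0.6702 μSv/h.
Stay time = 0.130 μSv ÷ 0.6702 μSv/h = 0.1940 h.

0.194 h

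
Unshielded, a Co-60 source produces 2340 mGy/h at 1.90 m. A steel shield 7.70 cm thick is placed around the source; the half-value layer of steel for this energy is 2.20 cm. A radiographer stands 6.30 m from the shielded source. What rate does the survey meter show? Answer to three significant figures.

Distance alone: 2340 × (1.90/6.30)² = 2340 × 0.09095 = 212.8 mGy/h.
Shield: 7.70/2.20 = 3.500 half-value layers → attenuation 2^(−3.500) = 0.08839.
Combined: 212.8 × 0.08839 = 18.81 mGy/h.

18.8 mGy/h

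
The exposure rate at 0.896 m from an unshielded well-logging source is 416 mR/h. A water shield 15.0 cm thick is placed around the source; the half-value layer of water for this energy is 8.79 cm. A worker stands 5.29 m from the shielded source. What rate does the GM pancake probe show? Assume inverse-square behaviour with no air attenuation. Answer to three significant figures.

3.66 mR/h

Distance alone: 416 × (0.896/5.29)² = 416 × 0.02869 = 11.94 mR/h.
Shield: 15.0/8.79 = 1.706 half-value layers → attenuation 2^(−1.706) = 0.3065.
Combined: 11.94 × 0.3065 = 3.660 mR/h.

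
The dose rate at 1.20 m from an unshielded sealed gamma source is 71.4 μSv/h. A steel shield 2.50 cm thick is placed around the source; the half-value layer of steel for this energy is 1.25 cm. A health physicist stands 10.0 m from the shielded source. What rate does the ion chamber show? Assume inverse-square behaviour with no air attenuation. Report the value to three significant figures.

Distance alone: 71.4 × (1.20/10.0)² = 71.4 × 0.01440 = 1.028 μSv/h.
Shield: 2.50/1.25 = 2.000 half-value layers → attenuation 2^(−2.000) = 0.2500.
Combined: 1.028 × 0.2500 = 0.2570 μSv/h.

0.257 μSv/h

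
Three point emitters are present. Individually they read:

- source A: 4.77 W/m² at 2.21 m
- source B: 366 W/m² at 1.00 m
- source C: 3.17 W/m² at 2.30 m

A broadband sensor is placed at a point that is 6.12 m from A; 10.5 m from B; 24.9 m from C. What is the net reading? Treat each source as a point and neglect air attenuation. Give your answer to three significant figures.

By superposition, sum each source's inverse-square contribution:
A: 4.77 × (2.21/6.12)² = 0.6220 W/m²
B: 366 × (1.00/10.5)² = 3.320 W/m²
C: 3.17 × (2.30/24.9)² = 0.02705 W/m²
Total = 0.6220 + 3.320 + 0.02705 = 3.969 W/m².

3.97 W/m²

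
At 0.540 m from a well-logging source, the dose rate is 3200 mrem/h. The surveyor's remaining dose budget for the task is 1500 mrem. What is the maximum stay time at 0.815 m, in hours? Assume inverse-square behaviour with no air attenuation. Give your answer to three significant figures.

1.07 h

Since intensity falls as 1/r², rate at 0.815 m:
(0.540/0.815)² = 0.4390, so 3200 × 0.4390 = 1405 mrem/h.
Stay time = 1500 mrem ÷ 1405 mrem/h = 1.068 h.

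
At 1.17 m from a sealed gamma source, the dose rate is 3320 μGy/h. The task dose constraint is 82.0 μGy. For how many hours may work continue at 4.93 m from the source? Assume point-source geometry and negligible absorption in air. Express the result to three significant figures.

0.439 h

Using I₁d₁² = I₂d₂², rate at 4.93 m:
(1.17/4.93)² = 0.05632, so 3320 × 0.05632 = 187.0 μGy/h.
Stay time = 82.0 μGy ÷ 187.0 μGy/h = 0.4385 h.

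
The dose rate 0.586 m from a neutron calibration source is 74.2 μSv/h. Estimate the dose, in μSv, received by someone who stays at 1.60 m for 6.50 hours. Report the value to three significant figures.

64.7 μSv

Applying the 1/r² law, rate at 1.60 m:
(0.586/1.60)² = 0.1341, so 74.2 × 0.1341 = 9.950 μSv/h.
Dose = rate × time = 9.950 μSv/h × 6.500 h = 64.67 μSv.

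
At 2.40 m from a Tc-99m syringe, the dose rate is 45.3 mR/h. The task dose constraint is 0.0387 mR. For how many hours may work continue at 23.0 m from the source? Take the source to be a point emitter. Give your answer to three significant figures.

0.0785 h

Since intensity falls as 1/r², rate at 23.0 m:
45.3 × (2.40/23.0)² = 45.3 × 0.01089 = 0.4933 mR/h.
Stay time = 0.0387 mR ÷ 0.4933 mR/h = 0.07845 h.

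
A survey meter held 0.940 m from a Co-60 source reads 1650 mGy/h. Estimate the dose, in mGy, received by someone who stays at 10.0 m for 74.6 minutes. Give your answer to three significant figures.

18.1 mGy

Applying the 1/r² law, rate at 10.0 m:
(0.940/10.0)² = 0.008836, so 1650 × 0.008836 = 14.58 mGy/h.
Dose = rate × time = 14.58 mGy/h × 1.243 h = 18.12 mGy.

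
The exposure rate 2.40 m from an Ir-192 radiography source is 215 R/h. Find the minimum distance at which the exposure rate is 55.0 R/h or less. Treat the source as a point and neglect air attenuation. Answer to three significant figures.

4.75 m

Applying the 1/r² law, d₂ = d₁·√(I₁/I₂).
I₁/I₂ = 215/55.0 = 3.909, so d₂ = 2.40 × √3.909 = 4.745 m.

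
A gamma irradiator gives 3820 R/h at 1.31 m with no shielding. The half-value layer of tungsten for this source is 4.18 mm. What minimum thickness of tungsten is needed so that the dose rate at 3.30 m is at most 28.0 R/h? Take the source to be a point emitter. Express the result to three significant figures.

18.5 mm

At 3.30 m, distance alone gives 3820 × (1.31/3.30)² = 3820 × 0.1576 = 602.0 R/h.
Further attenuation needed: 602.0/28.0 = 21.50.
n = log₂(21.50) = 4.426 half-value layers.
Thickness = 4.426 × 4.18 mm = 18.50 mm.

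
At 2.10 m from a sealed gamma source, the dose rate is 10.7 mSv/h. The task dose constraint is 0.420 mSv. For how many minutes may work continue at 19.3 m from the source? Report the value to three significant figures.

199 min

Applying the 1/r² law, rate at 19.3 m:
(2.10/19.3)² = 0.01184, so 10.7 × 0.01184 = 0.1267 mSv/h.
Stay time = 0.420 mSv ÷ 0.1267 mSv/h = 3.315 h = 198.9 min.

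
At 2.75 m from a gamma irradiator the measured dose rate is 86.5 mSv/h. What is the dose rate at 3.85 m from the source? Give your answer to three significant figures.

Using I₁d₁² = I₂d₂², scaling from 2.75 m to 3.85 m:
(2.75/3.85)² = 0.5102, so 86.5 × 0.5102 = 44.13 mSv/h.

44.1 mSv/h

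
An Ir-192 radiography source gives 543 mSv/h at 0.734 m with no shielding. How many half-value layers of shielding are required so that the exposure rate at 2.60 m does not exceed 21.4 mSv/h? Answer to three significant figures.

At 2.60 m, distance alone gives (0.734/2.60)² = 0.07970, so 543 × 0.07970 = 43.28 mSv/h.
Further attenuation needed: 43.28/21.4 = 2.022.
n = log₂(2.022) = 1.016 half-value layers.

1.02 half-value layers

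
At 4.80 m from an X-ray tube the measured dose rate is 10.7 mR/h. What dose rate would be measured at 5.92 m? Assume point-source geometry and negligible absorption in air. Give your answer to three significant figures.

Applying the 1/r² law, scaling from 4.80 m to 5.92 m:
(4.80/5.92)² = 0.6574, so 10.7 × 0.6574 = 7.034 mR/h.

7.03 mR/h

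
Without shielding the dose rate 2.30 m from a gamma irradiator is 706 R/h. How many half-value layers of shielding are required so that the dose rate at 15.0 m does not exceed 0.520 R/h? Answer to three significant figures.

5.00 half-value layers

At 15.0 m, distance alone gives (2.30/15.0)² = 0.02351, so 706 × 0.02351 = 16.60 R/h.
Further attenuation needed: 16.60/0.520 = 31.92.
n = log₂(31.92) = 4.996 half-value layers.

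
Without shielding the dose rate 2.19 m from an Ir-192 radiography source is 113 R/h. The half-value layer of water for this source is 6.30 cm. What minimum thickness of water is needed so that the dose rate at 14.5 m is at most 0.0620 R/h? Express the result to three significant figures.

33.9 cm

At 14.5 m, distance alone gives (2.19/14.5)² = 0.02281, so 113 × 0.02281 = 2.578 R/h.
Further attenuation needed: 2.578/0.0620 = 41.58.
n = log₂(41.58) = 5.378 half-value layers.
Thickness = 5.378 × 6.30 cm = 33.88 cm.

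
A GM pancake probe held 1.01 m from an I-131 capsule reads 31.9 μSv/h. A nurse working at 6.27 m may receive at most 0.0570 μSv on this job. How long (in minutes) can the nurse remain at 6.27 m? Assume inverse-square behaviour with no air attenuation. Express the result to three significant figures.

4.13 min

Applying the 1/r² law, rate at 6.27 m:
(1.01/6.27)² = 0.02595, so 31.9 × 0.02595 = 0.8278 μSv/h.
Stay time = 0.0570 μSv ÷ 0.8278 μSv/h = 0.06886 h = 4.132 min.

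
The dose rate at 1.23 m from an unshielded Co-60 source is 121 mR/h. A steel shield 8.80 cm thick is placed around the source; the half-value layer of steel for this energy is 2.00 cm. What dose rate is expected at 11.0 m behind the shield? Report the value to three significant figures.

Distance alone: (1.23/11.0)² = 0.01250, so 121 × 0.01250 = 1.513 mR/h.
Shield: 8.80/2.00 = 4.400 half-value layers → attenuation 2^(−4.400) = 0.04737.
Combined: 1.513 × 0.04737 = 0.07167 mR/h.

0.0717 mR/h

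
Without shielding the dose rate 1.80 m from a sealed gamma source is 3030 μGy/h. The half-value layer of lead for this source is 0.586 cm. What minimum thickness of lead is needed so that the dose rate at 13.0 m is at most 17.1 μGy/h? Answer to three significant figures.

At 13.0 m, distance alone gives (1.80/13.0)² = 0.01917, so 3030 × 0.01917 = 58.09 μGy/h.
Further attenuation needed: 58.09/17.1 = 3.397.
n = log₂(3.397) = 1.764 half-value layers.
Thickness = 1.764 × 0.586 cm = 1.034 cm.

1.03 cm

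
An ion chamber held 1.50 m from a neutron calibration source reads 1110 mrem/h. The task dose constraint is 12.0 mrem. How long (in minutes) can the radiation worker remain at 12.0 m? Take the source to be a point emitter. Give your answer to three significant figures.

41.5 min

Since intensity falls as 1/r², rate at 12.0 m:
(1.50/12.0)² = 0.01562, so 1110 × 0.01562 = 17.34 mrem/h.
Stay time = 12.0 mrem ÷ 17.34 mrem/h = 0.6920 h = 41.52 min.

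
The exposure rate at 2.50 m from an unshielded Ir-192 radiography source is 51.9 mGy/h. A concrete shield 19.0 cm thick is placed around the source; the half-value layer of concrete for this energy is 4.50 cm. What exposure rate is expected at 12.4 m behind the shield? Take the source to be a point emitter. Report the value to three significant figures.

Distance alone: (2.50/12.4)² = 0.04065, so 51.9 × 0.04065 = 2.110 mGy/h.
Shield: 19.0/4.50 = 4.222 half-value layers → attenuation 2^(−4.222) = 0.05359.
Combined: 2.110 × 0.05359 = 0.1131 mGy/h.

0.113 mGy/h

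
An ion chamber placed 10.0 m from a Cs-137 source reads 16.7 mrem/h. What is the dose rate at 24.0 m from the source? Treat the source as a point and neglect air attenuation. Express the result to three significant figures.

2.90 mrem/h

Using I₁d₁² = I₂d₂², scaling from 10.0 m to 24.0 m:
16.7 × (10.0/24.0)² = 16.7 × 0.1736 = 2.899 mrem/h.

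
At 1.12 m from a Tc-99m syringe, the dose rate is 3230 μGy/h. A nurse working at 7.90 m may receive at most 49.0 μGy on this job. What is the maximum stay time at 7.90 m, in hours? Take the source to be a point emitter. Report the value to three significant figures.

By the inverse-square law, rate at 7.90 m:
(1.12/7.90)² = 0.02010, so 3230 × 0.02010 = 64.92 μGy/h.
Stay time = 49.0 μGy ÷ 64.92 μGy/h = 0.7548 h.

0.755 h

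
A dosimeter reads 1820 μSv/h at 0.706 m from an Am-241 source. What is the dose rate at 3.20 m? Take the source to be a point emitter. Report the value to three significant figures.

88.6 μSv/h

Using I₁d₁² = I₂d₂², the rate at 3.20 m is
1820 × (0.706/3.20)² = 1820 × 0.04868 = 88.60 μSv/h.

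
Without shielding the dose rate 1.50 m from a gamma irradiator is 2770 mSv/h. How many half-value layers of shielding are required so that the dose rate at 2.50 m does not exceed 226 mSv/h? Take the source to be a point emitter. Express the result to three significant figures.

At 2.50 m, distance alone gives (1.50/2.50)² = 0.3600, so 2770 × 0.3600 = 997.2 mSv/h.
Further attenuation needed: 997.2/226 = 4.412.
n = log₂(4.412) = 2.141 half-value layers.

2.14 half-value layers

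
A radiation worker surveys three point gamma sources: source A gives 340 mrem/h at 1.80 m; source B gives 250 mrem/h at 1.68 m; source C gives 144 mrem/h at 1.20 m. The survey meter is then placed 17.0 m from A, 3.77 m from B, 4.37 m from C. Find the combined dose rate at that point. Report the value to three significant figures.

Each source contributes Iᵢ·(dᵢ/rᵢ)²; contributions add.
A: 340 × (1.80/17.0)² = 3.812 mrem/h
B: 250 × (1.68/3.77)² = 49.65 mrem/h
C: 144 × (1.20/4.37)² = 10.86 mrem/h
Total = 3.812 + 49.65 + 10.86 = 64.32 mrem/h.

64.3 mrem/h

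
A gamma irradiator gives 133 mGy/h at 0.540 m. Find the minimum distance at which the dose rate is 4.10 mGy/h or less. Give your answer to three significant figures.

Since intensity falls as 1/r², d₂ = d₁·√(I₁/I₂).
I₁/I₂ = 133/4.10 = 32.44, so d₂ = 0.540 × √32.44 = 3.076 m.

3.08 m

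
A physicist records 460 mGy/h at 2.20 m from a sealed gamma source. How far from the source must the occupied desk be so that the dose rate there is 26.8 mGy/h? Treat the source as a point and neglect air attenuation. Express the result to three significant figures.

Intensity scales as (d₁/d₂)², so d₂ = d₁·√(I₁/I₂).
I₁/I₂ = 460/26.8 = 17.16, so d₂ = 2.20 × √17.16 = 9.113 m.

9.11 m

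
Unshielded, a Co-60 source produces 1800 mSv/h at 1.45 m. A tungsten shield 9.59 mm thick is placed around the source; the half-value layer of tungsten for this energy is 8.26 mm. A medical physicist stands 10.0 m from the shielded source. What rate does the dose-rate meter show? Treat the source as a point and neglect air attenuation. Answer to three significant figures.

16.9 mSv/h

Distance alone: (1.45/10.0)² = 0.02102, so 1800 × 0.02102 = 37.84 mSv/h.
Shield: 9.59/8.26 = 1.161 half-value layers → attenuation 2^(−1.161) = 0.4472.
Combined: 37.84 × 0.4472 = 16.92 mSv/h.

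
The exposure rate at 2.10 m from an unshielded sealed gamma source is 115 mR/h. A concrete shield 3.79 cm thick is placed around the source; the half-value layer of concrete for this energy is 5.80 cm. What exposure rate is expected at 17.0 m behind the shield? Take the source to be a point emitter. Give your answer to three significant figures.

1.12 mR/h

Distance alone: (2.10/17.0)² = 0.01526, so 115 × 0.01526 = 1.755 mR/h.
Shield: 3.79/5.80 = 0.6534 half-value layers → attenuation 2^(−0.6534) = 0.6358.
Combined: 1.755 × 0.6358 = 1.116 mR/h.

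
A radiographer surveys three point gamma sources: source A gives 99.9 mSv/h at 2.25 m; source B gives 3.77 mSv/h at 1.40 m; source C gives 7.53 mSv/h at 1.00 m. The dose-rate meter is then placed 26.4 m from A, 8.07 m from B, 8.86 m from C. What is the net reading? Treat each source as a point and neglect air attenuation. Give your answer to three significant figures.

0.935 mSv/h

By superposition, sum each source's inverse-square contribution:
A: 99.9 × (2.25/26.4)² = 0.7256 mSv/h
B: 3.77 × (1.40/8.07)² = 0.1135 mSv/h
C: 7.53 × (1.00/8.86)² = 0.09592 mSv/h
Total = 0.7256 + 0.1135 + 0.09592 = 0.9350 mSv/h.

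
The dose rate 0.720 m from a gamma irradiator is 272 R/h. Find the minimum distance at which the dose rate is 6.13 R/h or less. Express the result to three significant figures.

4.80 m

Since intensity falls as 1/r², d₂ = d₁·√(I₁/I₂).
I₁/I₂ = 272/6.13 = 44.37, so d₂ = 0.720 × √44.37 = 4.796 m.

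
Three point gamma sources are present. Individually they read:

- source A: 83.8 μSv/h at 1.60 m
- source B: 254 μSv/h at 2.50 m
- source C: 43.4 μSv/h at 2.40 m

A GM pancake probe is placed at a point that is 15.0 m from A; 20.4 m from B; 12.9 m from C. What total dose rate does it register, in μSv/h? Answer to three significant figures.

By superposition, sum each source's inverse-square contribution:
A: 83.8 × (1.60/15.0)² = 0.9535 μSv/h
B: 254 × (2.50/20.4)² = 3.815 μSv/h
C: 43.4 × (2.40/12.9)² = 1.502 μSv/h
Total = 0.9535 + 3.815 + 1.502 = 6.271 μSv/h.

6.27 μSv/h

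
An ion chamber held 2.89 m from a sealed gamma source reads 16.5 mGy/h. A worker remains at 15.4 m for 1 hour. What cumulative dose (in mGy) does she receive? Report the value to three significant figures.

By the inverse-square law, rate at 15.4 m:
(2.89/15.4)² = 0.03522, so 16.5 × 0.03522 = 0.5811 mGy/h.
Dose = rate × time = 0.5811 mGy/h × 1.000 h = 0.5811 mGy.

0.581 mGy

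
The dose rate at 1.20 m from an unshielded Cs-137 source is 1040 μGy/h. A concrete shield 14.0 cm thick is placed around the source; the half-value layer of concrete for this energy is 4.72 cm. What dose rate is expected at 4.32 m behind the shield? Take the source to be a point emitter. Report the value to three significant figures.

Distance alone: (1.20/4.32)² = 0.07716, so 1040 × 0.07716 = 80.25 μGy/h.
Shield: 14.0/4.72 = 2.966 half-value layers → attenuation 2^(−2.966) = 0.1280.
Combined: 80.25 × 0.1280 = 10.27 μGy/h.

10.3 μGy/h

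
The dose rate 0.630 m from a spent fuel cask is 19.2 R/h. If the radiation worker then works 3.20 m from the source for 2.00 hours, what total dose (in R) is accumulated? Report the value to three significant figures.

Intensity scales as (d₁/d₂)², so rate at 3.20 m:
(0.630/3.20)² = 0.03876, so 19.2 × 0.03876 = 0.7442 R/h.
Dose = rate × time = 0.7442 R/h × 2.000 h = 1.488 R.

1.49 R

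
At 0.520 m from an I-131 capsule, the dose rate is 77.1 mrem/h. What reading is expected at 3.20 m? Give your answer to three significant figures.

Applying the 1/r² law, the rate at 3.20 m is
77.1 × (0.520/3.20)² = 77.1 × 0.02641 = 2.036 mrem/h.

2.04 mrem/h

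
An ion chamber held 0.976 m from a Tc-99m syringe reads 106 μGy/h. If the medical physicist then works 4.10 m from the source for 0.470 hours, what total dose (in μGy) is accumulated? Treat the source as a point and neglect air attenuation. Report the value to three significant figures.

2.82 μGy

Applying the 1/r² law, rate at 4.10 m:
(0.976/4.10)² = 0.05667, so 106 × 0.05667 = 6.007 μGy/h.
Dose = rate × time = 6.007 μGy/h × 0.4700 h = 2.823 μGy.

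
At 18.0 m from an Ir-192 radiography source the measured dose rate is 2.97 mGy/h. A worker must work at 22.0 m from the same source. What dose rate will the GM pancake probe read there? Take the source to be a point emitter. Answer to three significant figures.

1.99 mGy/h

Using I₁d₁² = I₂d₂², scaling from 18.0 m to 22.0 m:
(18.0/22.0)² = 0.6694, so 2.97 × 0.6694 = 1.988 mGy/h.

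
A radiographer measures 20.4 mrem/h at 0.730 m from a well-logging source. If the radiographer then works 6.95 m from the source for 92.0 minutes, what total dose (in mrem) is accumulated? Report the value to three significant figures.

Intensity scales as (d₁/d₂)², so rate at 6.95 m:
(0.730/6.95)² = 0.01103, so 20.4 × 0.01103 = 0.2250 mrem/h.
Dose = rate × time = 0.2250 mrem/h × 1.533 h = 0.3449 mrem.

0.345 mrem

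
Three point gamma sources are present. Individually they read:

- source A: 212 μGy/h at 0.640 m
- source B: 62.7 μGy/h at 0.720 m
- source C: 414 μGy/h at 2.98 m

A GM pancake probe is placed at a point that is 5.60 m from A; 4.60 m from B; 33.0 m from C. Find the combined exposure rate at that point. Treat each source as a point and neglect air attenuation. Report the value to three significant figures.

7.68 μGy/h

By superposition, sum each source's inverse-square contribution:
A: 212 × (0.640/5.60)² = 2.769 μGy/h
B: 62.7 × (0.720/4.60)² = 1.536 μGy/h
C: 414 × (2.98/33.0)² = 3.376 μGy/h
Total = 2.769 + 1.536 + 3.376 = 7.681 μGy/h.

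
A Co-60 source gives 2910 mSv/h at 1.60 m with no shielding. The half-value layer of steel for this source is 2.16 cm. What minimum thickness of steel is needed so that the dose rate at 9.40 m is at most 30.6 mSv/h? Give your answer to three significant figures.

3.16 cm

At 9.40 m, distance alone gives 2910 × (1.60/9.40)² = 2910 × 0.02897 = 84.30 mSv/h.
Further attenuation needed: 84.30/30.6 = 2.755.
n = log₂(2.755) = 1.462 half-value layers.
Thickness = 1.462 × 2.16 cm = 3.158 cm.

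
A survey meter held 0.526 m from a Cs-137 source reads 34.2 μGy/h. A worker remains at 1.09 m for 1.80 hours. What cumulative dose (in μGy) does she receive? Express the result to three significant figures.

14.3 μGy

Using I₁d₁² = I₂d₂², rate at 1.09 m:
34.2 × (0.526/1.09)² = 34.2 × 0.2329 = 7.965 μGy/h.
Dose = rate × time = 7.965 μGy/h × 1.800 h = 14.34 μGy.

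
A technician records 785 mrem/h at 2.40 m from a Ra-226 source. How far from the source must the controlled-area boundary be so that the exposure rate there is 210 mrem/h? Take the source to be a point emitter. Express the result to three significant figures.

4.64 m

Intensity scales as (d₁/d₂)², so d₂ = d₁·√(I₁/I₂).
I₁/I₂ = 785/210 = 3.738, so d₂ = 2.40 × √3.738 = 4.640 m.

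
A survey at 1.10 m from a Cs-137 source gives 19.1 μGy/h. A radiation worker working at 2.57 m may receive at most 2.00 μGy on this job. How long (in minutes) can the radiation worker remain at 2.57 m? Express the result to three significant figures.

Using I₁d₁² = I₂d₂², rate at 2.57 m:
(1.10/2.57)² = 0.1832, so 19.1 × 0.1832 = 3.499 μGy/h.
Stay time = 2.00 μGy ÷ 3.499 μGy/h = 0.5716 h = 34.30 min.

34.3 min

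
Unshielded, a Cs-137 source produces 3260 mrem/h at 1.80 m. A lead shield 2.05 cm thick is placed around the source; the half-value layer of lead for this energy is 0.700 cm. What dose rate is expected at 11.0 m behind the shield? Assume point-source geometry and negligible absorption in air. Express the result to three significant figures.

11.5 mrem/h

Distance alone: (1.80/11.0)² = 0.02678, so 3260 × 0.02678 = 87.30 mrem/h.
Shield: 2.05/0.700 = 2.929 half-value layers → attenuation 2^(−2.929) = 0.1313.
Combined: 87.30 × 0.1313 = 11.46 mrem/h.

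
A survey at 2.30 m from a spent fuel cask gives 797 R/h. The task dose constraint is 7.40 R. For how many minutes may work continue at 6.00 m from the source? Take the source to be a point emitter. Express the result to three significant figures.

Since intensity falls as 1/r², rate at 6.00 m:
(2.30/6.00)² = 0.1469, so 797 × 0.1469 = 117.1 R/h.
Stay time = 7.40 R ÷ 117.1 R/h = 0.06319 h = 3.791 min.

3.79 min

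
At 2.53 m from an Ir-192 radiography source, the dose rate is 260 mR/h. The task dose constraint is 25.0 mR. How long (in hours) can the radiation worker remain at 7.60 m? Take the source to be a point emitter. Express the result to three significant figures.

0.868 h

Using I₁d₁² = I₂d₂², rate at 7.60 m:
(2.53/7.60)² = 0.1108, so 260 × 0.1108 = 28.81 mR/h.
Stay time = 25.0 mR ÷ 28.81 mR/h = 0.8678 h.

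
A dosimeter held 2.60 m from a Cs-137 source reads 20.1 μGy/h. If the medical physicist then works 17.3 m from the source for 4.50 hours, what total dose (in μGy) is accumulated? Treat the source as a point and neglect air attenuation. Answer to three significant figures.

2.04 μGy

Applying the 1/r² law, rate at 17.3 m:
(2.60/17.3)² = 0.02259, so 20.1 × 0.02259 = 0.4541 μGy/h.
Dose = rate × time = 0.4541 μGy/h × 4.500 h = 2.043 μGy.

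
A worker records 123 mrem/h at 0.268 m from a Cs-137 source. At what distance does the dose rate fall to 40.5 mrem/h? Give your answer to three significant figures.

Using I₁d₁² = I₂d₂², d₂ = d₁·√(I₁/I₂).
I₁/I₂ = 123/40.5 = 3.037, so d₂ = 0.268 × √3.037 = 0.4670 m.

0.467 m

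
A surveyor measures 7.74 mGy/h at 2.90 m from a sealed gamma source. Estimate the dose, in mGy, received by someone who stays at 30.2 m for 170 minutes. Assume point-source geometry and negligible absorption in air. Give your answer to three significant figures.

0.202 mGy

By the inverse-square law, rate at 30.2 m:
7.74 × (2.90/30.2)² = 7.74 × 0.009221 = 0.07137 mGy/h.
Dose = rate × time = 0.07137 mGy/h × 2.833 h = 0.2022 mGy.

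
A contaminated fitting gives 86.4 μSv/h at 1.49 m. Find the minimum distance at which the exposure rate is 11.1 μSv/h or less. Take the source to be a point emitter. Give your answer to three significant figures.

By the inverse-square law, d₂ = d₁·√(I₁/I₂).
I₁/I₂ = 86.4/11.1 = 7.784, so d₂ = 1.49 × √7.784 = 4.157 m.

4.16 m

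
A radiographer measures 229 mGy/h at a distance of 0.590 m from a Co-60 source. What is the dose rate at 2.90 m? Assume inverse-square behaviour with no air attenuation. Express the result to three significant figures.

Intensity scales as (d₁/d₂)², so the rate at 2.90 m is
(0.590/2.90)² = 0.04139, so 229 × 0.04139 = 9.478 mGy/h.

9.48 mGy/h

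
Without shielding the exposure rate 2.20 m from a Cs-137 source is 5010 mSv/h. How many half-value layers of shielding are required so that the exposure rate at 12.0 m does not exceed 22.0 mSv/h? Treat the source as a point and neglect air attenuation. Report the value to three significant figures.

At 12.0 m, distance alone gives 5010 × (2.20/12.0)² = 5010 × 0.03361 = 168.4 mSv/h.
Further attenuation needed: 168.4/22.0 = 7.655.
n = log₂(7.655) = 2.936 half-value layers.

2.94 half-value layers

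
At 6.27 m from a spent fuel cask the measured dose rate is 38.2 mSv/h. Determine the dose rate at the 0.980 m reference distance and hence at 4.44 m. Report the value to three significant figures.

1560 mSv/h; 76.2 mSv/h

Since intensity falls as 1/r²,
At 0.980 m: 38.2 × (6.27/0.980)² = 38.2 × 40.93 = 1564 mSv/h
At 4.44 m: (0.980/4.44)² = 0.04872, so 1564 × 0.04872 = 76.20 mSv/h.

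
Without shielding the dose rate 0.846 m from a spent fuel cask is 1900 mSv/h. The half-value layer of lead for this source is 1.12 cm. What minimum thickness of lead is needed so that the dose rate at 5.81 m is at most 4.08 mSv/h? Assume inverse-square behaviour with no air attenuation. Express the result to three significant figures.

At 5.81 m, distance alone gives 1900 × (0.846/5.81)² = 1900 × 0.02120 = 40.28 mSv/h.
Further attenuation needed: 40.28/4.08 = 9.873.
n = log₂(9.873) = 3.303 half-value layers.
Thickness = 3.303 × 1.12 cm = 3.699 cm.

3.70 cm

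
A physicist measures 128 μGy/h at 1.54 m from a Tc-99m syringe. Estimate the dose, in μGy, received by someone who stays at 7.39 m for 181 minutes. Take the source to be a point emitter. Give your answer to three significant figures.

16.8 μGy

Applying the 1/r² law, rate at 7.39 m:
(1.54/7.39)² = 0.04343, so 128 × 0.04343 = 5.559 μGy/h.
Dose = rate × time = 5.559 μGy/h × 3.017 h = 16.77 μGy.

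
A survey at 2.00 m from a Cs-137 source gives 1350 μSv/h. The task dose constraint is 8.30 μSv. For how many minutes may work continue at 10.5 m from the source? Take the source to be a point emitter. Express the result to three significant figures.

By the inverse-square law, rate at 10.5 m:
(2.00/10.5)² = 0.03628, so 1350 × 0.03628 = 48.98 μSv/h.
Stay time = 8.30 μSv ÷ 48.98 μSv/h = 0.1695 h = 10.17 min.

10.2 min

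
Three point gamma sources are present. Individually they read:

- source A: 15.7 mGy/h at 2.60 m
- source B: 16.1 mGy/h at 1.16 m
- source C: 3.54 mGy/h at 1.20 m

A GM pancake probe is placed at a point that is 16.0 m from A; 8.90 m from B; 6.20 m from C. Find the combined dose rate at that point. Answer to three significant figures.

0.821 mGy/h

By superposition, sum each source's inverse-square contribution:
A: 15.7 × (2.60/16.0)² = 0.4146 mGy/h
B: 16.1 × (1.16/8.90)² = 0.2735 mGy/h
C: 3.54 × (1.20/6.20)² = 0.1326 mGy/h
Total = 0.4146 + 0.2735 + 0.1326 = 0.8207 mGy/h.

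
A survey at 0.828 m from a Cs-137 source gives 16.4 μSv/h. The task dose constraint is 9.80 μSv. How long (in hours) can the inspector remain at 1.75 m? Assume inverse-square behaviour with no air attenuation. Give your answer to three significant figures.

2.67 h

Intensity scales as (d₁/d₂)², so rate at 1.75 m:
(0.828/1.75)² = 0.2239, so 16.4 × 0.2239 = 3.672 μSv/h.
Stay time = 9.80 μSv ÷ 3.672 μSv/h = 2.669 h.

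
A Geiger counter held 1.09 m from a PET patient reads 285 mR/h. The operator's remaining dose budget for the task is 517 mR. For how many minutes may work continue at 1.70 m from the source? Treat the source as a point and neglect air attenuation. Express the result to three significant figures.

265 min

By the inverse-square law, rate at 1.70 m:
285 × (1.09/1.70)² = 285 × 0.4111 = 117.2 mR/h.
Stay time = 517 mR ÷ 117.2 mR/h = 4.411 h = 264.7 min.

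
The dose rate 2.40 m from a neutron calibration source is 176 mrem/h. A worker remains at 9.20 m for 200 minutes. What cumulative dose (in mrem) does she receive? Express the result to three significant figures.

39.9 mrem

Intensity scales as (d₁/d₂)², so rate at 9.20 m:
(2.40/9.20)² = 0.06805, so 176 × 0.06805 = 11.98 mrem/h.
Dose = rate × time = 11.98 mrem/h × 3.333 h = 39.93 mrem.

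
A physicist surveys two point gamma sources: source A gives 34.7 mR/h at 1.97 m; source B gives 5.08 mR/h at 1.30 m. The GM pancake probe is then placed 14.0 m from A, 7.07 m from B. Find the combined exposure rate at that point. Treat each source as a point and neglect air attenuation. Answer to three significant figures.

0.859 mR/h

By superposition, sum each source's inverse-square contribution:
A: 34.7 × (1.97/14.0)² = 0.6871 mR/h
B: 5.08 × (1.30/7.07)² = 0.1718 mR/h
Total = 0.6871 + 0.1718 = 0.8589 mR/h.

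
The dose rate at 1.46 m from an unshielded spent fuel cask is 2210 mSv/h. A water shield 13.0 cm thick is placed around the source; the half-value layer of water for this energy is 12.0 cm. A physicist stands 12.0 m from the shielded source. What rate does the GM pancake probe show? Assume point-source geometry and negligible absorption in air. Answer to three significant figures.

Distance alone: 2210 × (1.46/12.0)² = 2210 × 0.01480 = 32.71 mSv/h.
Shield: 13.0/12.0 = 1.083 half-value layers → attenuation 2^(−1.083) = 0.4720.
Combined: 32.71 × 0.4720 = 15.44 mSv/h.

15.4 mSv/h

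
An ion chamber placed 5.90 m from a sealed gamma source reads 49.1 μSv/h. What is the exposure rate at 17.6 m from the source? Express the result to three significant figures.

5.52 μSv/h

Applying the 1/r² law, scaling from 5.90 m to 17.6 m:
(5.90/17.6)² = 0.1124, so 49.1 × 0.1124 = 5.519 μSv/h.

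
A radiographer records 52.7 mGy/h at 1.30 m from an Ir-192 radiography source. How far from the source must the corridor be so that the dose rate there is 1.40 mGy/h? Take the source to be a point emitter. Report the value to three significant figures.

7.98 m

Intensity scales as (d₁/d₂)², so d₂ = d₁·√(I₁/I₂).
I₁/I₂ = 52.7/1.40 = 37.64, so d₂ = 1.30 × √37.64 = 7.976 m.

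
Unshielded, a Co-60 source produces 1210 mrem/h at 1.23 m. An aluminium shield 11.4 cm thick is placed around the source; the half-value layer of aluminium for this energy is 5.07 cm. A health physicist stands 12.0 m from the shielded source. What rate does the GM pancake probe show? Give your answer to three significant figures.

Distance alone: 1210 × (1.23/12.0)² = 1210 × 0.01051 = 12.72 mrem/h.
Shield: 11.4/5.07 = 2.249 half-value layers → attenuation 2^(−2.249) = 0.2104.
Combined: 12.72 × 0.2104 = 2.676 mrem/h.

2.68 mrem/h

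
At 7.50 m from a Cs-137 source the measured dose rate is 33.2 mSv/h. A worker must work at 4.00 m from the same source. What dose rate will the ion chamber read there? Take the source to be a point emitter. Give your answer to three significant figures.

By the inverse-square law, scaling from 7.50 m to 4.00 m:
33.2 × (7.50/4.00)² = 33.2 × 3.516 = 116.7 mSv/h.

117 mSv/h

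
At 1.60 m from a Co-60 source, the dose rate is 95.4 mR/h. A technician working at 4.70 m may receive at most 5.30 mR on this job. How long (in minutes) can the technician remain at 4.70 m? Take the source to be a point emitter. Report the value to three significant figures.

28.8 min

By the inverse-square law, rate at 4.70 m:
(1.60/4.70)² = 0.1159, so 95.4 × 0.1159 = 11.06 mR/h.
Stay time = 5.30 mR ÷ 11.06 mR/h = 0.4792 h = 28.75 min.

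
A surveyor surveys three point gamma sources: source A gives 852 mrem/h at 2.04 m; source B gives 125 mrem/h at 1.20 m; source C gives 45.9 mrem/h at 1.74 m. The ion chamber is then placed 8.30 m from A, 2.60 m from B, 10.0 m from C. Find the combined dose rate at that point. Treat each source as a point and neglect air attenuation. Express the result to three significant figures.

79.5 mrem/h

By superposition, sum each source's inverse-square contribution:
A: 852 × (2.04/8.30)² = 51.47 mrem/h
B: 125 × (1.20/2.60)² = 26.63 mrem/h
C: 45.9 × (1.74/10.0)² = 1.390 mrem/h
Total = 51.47 + 26.63 + 1.390 = 79.49 mrem/h.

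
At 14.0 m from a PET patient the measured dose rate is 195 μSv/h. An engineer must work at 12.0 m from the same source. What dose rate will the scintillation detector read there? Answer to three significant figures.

265 μSv/h

Using I₁d₁² = I₂d₂², scaling from 14.0 m to 12.0 m:
(14.0/12.0)² = 1.361, so 195 × 1.361 = 265.4 μSv/h.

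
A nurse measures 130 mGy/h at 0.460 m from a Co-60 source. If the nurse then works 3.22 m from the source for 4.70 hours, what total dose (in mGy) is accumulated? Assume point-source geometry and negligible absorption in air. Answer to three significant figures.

12.5 mGy

Using I₁d₁² = I₂d₂², rate at 3.22 m:
(0.460/3.22)² = 0.02041, so 130 × 0.02041 = 2.653 mGy/h.
Dose = rate × time = 2.653 mGy/h × 4.700 h = 12.47 mGy.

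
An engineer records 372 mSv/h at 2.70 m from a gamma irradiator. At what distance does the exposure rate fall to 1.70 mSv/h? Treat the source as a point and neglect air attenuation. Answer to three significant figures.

Intensity scales as (d₁/d₂)², so d₂ = d₁·√(I₁/I₂).
I₁/I₂ = 372/1.70 = 218.8, so d₂ = 2.70 × √218.8 = 39.94 m.

39.9 m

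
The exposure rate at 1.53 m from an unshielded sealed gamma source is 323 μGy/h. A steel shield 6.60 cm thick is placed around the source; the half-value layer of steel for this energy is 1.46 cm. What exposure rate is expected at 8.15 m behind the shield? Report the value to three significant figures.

Distance alone: (1.53/8.15)² = 0.03524, so 323 × 0.03524 = 11.38 μGy/h.
Shield: 6.60/1.46 = 4.521 half-value layers → attenuation 2^(−4.521) = 0.04356.
Combined: 11.38 × 0.04356 = 0.4957 μGy/h.

0.496 μGy/h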